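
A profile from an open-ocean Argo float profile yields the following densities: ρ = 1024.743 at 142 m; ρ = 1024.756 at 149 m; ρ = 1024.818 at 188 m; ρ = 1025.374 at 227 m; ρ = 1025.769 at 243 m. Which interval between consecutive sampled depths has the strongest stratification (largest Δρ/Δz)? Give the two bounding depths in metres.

227–243 m

Compute the density gradient over each adjacent pair:
  142–149 m: Δρ/Δz = 0.013/7 = 1.9 × 10⁻³ kg m⁻⁴
  149–188 m: Δρ/Δz = 0.062/39 = 1.6 × 10⁻³ kg m⁻⁴
  188–227 m: Δρ/Δz = 0.556/39 = 0.014 kg m⁻⁴
  227–243 m: Δρ/Δz = 0.395/16 = 0.025 kg m⁻⁴
The largest gradient is in the 227–243 m interval — the pycnocline.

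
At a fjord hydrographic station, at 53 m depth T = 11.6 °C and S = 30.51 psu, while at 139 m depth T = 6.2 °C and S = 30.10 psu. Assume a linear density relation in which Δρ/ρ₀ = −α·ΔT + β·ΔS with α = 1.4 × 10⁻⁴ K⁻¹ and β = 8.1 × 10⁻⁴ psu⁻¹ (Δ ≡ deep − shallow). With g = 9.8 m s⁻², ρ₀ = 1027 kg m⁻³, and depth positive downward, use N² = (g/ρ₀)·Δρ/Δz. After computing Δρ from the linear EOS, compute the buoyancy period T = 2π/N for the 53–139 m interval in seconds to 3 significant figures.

904 s

ΔT = -5.4 K, ΔS = -0.41 psu (deep − shallow).
Δρ/ρ₀ = −αΔT + βΔS = 7.56 × 10⁻⁴ − 3.321 × 10⁻⁴ = 4.239 × 10⁻⁴, so Δρ ≈ 0.4353 kg m⁻³.
N² = (g/ρ₀)·Δρ/Δz = g·(Δρ/ρ₀)/Δz = 9.8 × 4.239 × 10⁻⁴ / 86 = 4.8305 × 10⁻⁵ s⁻².
N = √(4.8305 × 10⁻⁵) = 6.9502 × 10⁻³ rad s⁻¹ → T = 2π/N = 904.03 s ≈ 904 s.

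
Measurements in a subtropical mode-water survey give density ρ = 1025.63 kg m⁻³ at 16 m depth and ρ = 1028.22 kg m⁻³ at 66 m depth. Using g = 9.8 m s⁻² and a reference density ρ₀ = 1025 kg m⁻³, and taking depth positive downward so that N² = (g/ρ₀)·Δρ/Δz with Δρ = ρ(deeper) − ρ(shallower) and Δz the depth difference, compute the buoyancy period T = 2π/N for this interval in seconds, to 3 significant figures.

282 s

Δρ = 1028.22 − 1025.63 = 2.59 kg m⁻³ over Δz = 66 − 16 = 50 m.
N² = (9.8/1025) × (2.59/50) = 4.9526 × 10⁻⁴ s⁻².
N = √(4.9526 × 10⁻⁴) = 0.022254 rad s⁻¹, so T = 2π/N = 282.34 s ≈ 282 s.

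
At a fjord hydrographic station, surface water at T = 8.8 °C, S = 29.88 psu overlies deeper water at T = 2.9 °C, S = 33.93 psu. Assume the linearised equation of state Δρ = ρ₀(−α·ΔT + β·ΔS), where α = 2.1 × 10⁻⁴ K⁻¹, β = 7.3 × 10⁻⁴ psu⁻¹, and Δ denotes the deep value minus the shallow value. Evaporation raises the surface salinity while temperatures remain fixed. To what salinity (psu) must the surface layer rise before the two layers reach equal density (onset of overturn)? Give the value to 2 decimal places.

35.63 psu

Neutral buoyancy requires −α(T_deep − T_surf) + β(S_deep − S_surf′) = 0.
S_surf′ = S_deep − (α/β)·ΔT = 33.93 − (2.1 × 10⁻⁴/7.3 × 10⁻⁴)·(-5.9) = 35.6273 psu.
Increase required: 35.6273 − 29.88 = 5.7473 psu.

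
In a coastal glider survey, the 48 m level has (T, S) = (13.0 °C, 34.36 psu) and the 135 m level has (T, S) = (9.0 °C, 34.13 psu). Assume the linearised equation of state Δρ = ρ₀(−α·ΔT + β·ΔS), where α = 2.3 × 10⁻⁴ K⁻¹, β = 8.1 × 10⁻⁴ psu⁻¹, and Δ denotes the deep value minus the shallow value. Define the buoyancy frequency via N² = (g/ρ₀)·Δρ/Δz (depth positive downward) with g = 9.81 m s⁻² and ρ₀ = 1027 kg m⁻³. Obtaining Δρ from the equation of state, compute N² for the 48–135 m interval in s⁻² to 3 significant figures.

8.27 × 10⁻⁵ s⁻²

ΔT = -4.0 K, ΔS = -0.23 psu (deep − shallow).
Δρ/ρ₀ = −αΔT + βΔS = 9.20 × 10⁻⁴ − 1.863 × 10⁻⁴ = 7.337 × 10⁻⁴, so Δρ ≈ 0.7535 kg m⁻³.
N² = (g/ρ₀)·Δρ/Δz = g·(Δρ/ρ₀)/Δz = 9.81 × 7.337 × 10⁻⁴ / 87 = 8.2731 × 10⁻⁵ s⁻² ≈ 8.27 × 10⁻⁵ s⁻².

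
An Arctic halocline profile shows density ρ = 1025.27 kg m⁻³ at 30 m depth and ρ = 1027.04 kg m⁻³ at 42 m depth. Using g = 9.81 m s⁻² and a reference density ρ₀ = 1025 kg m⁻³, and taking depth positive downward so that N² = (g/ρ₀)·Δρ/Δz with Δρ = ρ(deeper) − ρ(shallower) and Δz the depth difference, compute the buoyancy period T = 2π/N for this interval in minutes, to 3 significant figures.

Δρ = 1027.04 − 1025.27 = 1.77 kg m⁻³ over Δz = 42 − 30 = 12 m.
N² = (9.81/1025) × (1.77/12) = 1.4117 × 10⁻³ s⁻².
N = √(1.4117 × 10⁻³) = 0.037573 rad s⁻¹, so T = 2π/N = 167.23 s = 2.7872 min ≈ 2.79 min.

2.79 min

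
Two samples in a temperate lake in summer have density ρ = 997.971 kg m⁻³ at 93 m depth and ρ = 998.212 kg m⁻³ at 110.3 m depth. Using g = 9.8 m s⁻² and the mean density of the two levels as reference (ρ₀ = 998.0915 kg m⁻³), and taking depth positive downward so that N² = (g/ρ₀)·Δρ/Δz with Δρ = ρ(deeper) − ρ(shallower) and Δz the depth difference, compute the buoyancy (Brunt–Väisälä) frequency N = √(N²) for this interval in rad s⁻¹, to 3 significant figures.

Δρ = 998.212 − 997.971 = 0.241 kg m⁻³ over Δz = 110.3 − 93 = 17.3 m.
N² = (9.8/998.0915) × (0.241/17.3) = 1.3678 × 10⁻⁴ s⁻².
N = √(1.3678 × 10⁻⁴) = 0.011695 rad s⁻¹ ≈ 0.0117 rad s⁻¹.

0.0117 rad s⁻¹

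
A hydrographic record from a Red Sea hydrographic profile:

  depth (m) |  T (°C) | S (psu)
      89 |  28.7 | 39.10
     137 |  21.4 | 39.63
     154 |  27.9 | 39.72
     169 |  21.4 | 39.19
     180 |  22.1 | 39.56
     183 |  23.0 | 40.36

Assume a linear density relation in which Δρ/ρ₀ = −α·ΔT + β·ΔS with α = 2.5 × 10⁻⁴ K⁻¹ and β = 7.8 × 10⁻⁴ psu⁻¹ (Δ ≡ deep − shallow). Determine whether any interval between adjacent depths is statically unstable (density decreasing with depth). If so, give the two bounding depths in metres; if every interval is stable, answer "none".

137–154 m

Evaluate Δρ/ρ₀ = −αΔT + βΔS across each adjacent pair:
  89–137 m: −αΔT+βΔS = −(2.5 × 10⁻⁴)(-7.3)+(7.8 × 10⁻⁴)(+0.53) = 2.2 × 10⁻³ → stable
  137–154 m: −αΔT+βΔS = −(2.5 × 10⁻⁴)(+6.5)+(7.8 × 10⁻⁴)(+0.09) = -1.6 × 10⁻³ → UNSTABLE
  154–169 m: −αΔT+βΔS = −(2.5 × 10⁻⁴)(-6.5)+(7.8 × 10⁻⁴)(-0.53) = 1.2 × 10⁻³ → stable
  169–180 m: −αΔT+βΔS = −(2.5 × 10⁻⁴)(+0.7)+(7.8 × 10⁻⁴)(+0.37) = 1.1 × 10⁻⁴ → stable
  180–183 m: −αΔT+βΔS = −(2.5 × 10⁻⁴)(+0.9)+(7.8 × 10⁻⁴)(+0.80) = 4.0 × 10⁻⁴ → stable
The 137–154 m interval has Δρ < 0: lighter water underlies denser water.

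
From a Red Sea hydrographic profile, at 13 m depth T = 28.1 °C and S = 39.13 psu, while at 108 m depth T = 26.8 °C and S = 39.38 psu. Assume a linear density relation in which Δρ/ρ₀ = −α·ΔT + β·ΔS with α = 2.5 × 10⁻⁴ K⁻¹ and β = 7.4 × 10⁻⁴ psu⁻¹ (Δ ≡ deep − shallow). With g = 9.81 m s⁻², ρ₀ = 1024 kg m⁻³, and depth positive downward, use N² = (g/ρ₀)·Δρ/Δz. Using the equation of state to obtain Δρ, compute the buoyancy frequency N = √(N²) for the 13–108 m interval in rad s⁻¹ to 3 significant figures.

7.26 × 10⁻³ rad s⁻¹

ΔT = -1.3 K, ΔS = +0.25 psu (deep − shallow).
Δρ/ρ₀ = −αΔT + βΔS = 3.25 × 10⁻⁴ + 1.85 × 10⁻⁴ = 5.10 × 10⁻⁴, so Δρ ≈ 0.5222 kg m⁻³.
N² = (g/ρ₀)·Δρ/Δz = g·(Δρ/ρ₀)/Δz = 9.81 × 5.10 × 10⁻⁴ / 95 = 5.2664 × 10⁻⁵ s⁻².
N = √(5.2664 × 10⁻⁵) = 7.2570 × 10⁻³ rad s⁻¹ ≈ 7.26 × 10⁻³ rad s⁻¹.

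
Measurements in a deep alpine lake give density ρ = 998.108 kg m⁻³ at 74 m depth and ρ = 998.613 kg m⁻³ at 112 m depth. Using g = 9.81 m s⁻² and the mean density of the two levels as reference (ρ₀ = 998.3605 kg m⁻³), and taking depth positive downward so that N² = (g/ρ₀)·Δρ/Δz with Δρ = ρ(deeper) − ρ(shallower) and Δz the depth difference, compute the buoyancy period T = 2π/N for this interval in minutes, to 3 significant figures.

Δρ = 998.613 − 998.108 = 0.505 kg m⁻³ over Δz = 112 − 74 = 38 m.
N² = (9.81/998.3605) × (0.505/38) = 1.3058 × 10⁻⁴ s⁻².
N = √(1.3058 × 10⁻⁴) = 0.011427 rad s⁻¹, so T = 2π/N = 549.85 s = 9.1642 min ≈ 9.16 min.

9.16 min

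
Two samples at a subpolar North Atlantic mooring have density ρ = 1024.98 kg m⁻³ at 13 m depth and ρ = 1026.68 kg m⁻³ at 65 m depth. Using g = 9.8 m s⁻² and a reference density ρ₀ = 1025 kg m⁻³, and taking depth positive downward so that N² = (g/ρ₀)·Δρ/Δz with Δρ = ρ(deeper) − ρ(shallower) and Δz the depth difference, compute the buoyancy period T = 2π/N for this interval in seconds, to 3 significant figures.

Δρ = 1026.68 − 1024.98 = 1.70 kg m⁻³ over Δz = 65 − 13 = 52 m.
N² = (9.8/1025) × (1.70/52) = 3.1257 × 10⁻⁴ s⁻².
N = √(3.1257 × 10⁻⁴) = 0.017680 rad s⁻¹, so T = 2π/N = 355.38 s ≈ 355 s.

355 s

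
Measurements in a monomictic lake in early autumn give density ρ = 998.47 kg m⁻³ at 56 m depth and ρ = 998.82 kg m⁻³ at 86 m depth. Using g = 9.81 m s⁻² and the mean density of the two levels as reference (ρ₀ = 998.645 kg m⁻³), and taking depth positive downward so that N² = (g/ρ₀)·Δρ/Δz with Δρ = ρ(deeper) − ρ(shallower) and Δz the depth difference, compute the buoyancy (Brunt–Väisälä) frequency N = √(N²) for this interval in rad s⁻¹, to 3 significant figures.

Δρ = 998.82 − 998.47 = 0.35 kg m⁻³ over Δz = 86 − 56 = 30 m.
N² = (9.81/998.645) × (0.35/30) = 1.1461 × 10⁻⁴ s⁻².
N = √(1.1461 × 10⁻⁴) = 0.010706 rad s⁻¹ ≈ 0.0107 rad s⁻¹.

0.0107 rad s⁻¹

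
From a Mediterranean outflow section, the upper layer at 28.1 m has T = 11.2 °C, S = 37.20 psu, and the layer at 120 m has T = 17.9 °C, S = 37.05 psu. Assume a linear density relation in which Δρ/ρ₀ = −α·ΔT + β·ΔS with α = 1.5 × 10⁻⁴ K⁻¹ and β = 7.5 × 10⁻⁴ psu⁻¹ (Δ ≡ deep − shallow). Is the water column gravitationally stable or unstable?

unstable

ΔT = 17.9 − 11.2 = +6.7 K and ΔS = 37.05 − 37.20 = -0.15 psu (deep − shallow).
−αΔT = -1.005 × 10⁻³; βΔS = -1.125 × 10⁻⁴; sum Δρ/ρ₀ = -1.1175 × 10⁻³.
Δρ/ρ₀ < 0, so Δρ < 0: deeper water is lighter → statically unstable; the column would overturn.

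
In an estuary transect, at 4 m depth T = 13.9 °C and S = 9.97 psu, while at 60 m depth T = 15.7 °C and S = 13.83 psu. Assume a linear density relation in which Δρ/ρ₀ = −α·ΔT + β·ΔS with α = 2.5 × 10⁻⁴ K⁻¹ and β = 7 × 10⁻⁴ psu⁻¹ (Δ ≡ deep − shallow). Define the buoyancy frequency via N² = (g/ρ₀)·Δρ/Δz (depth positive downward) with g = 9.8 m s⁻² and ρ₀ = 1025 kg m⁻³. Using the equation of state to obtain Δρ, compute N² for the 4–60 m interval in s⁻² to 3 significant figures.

ΔT = +1.8 K, ΔS = +3.86 psu (deep − shallow).
Δρ/ρ₀ = −αΔT + βΔS = -4.50 × 10⁻⁴ + 2.702 × 10⁻³ = 2.252 × 10⁻³, so Δρ ≈ 2.308 kg m⁻³.
N² = (g/ρ₀)·Δρ/Δz = g·(Δρ/ρ₀)/Δz = 9.8 × 2.252 × 10⁻³ / 56 = 3.9410 × 10⁻⁴ s⁻² ≈ 3.94 × 10⁻⁴ s⁻².

3.94 × 10⁻⁴ s⁻²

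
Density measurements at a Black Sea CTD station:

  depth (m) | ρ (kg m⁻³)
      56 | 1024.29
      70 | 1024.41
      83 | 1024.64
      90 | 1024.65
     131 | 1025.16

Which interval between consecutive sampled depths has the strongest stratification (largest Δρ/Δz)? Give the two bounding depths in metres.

Compute the density gradient over each adjacent pair:
  56–70 m: Δρ/Δz = 0.12/14 = 8.6 × 10⁻³ kg m⁻⁴
  70–83 m: Δρ/Δz = 0.23/13 = 0.018 kg m⁻⁴
  83–90 m: Δρ/Δz = 0.01/7 = 1.4 × 10⁻³ kg m⁻⁴
  90–131 m: Δρ/Δz = 0.51/41 = 0.012 kg m⁻⁴
The largest gradient is in the 70–83 m interval — the pycnocline.

70–83 m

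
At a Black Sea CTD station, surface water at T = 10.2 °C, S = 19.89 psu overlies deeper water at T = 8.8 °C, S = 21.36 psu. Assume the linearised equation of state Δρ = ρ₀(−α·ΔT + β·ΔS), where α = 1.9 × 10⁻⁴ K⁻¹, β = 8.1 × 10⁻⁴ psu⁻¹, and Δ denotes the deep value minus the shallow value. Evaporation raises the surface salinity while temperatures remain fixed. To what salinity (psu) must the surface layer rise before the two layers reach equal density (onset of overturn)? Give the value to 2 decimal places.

21.69 psu

Neutral buoyancy requires −α(T_deep − T_surf) + β(S_deep − S_surf′) = 0.
S_surf′ = S_deep − (α/β)·ΔT = 21.36 − (1.9 × 10⁻⁴/8.1 × 10⁻⁴)·(-1.4) = 21.6884 psu.
Increase required: 21.6884 − 19.89 = 1.7984 psu.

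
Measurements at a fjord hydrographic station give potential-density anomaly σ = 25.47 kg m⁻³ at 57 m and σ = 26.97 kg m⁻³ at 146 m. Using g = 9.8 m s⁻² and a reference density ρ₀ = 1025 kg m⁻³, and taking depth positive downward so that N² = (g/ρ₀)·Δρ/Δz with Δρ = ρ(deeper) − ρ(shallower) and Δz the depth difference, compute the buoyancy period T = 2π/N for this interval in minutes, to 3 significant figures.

Δρ = 1026.97 − 1025.47 = 1.50 kg m⁻³ over Δz = 146 − 57 = 89 m.
N² = (9.8/1025) × (1.50/89) = 1.6114 × 10⁻⁴ s⁻².
N = √(1.6114 × 10⁻⁴) = 0.012694 rad s⁻¹, so T = 2π/N = 494.97 s = 8.2495 min ≈ 8.25 min.

8.25 min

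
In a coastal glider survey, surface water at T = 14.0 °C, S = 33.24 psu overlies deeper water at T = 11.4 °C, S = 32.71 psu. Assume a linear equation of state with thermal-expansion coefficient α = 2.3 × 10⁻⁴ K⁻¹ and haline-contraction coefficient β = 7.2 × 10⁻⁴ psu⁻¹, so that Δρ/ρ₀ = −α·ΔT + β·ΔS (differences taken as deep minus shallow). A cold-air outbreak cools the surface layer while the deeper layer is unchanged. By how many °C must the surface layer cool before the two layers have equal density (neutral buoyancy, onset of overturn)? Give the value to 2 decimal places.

Neutral buoyancy requires Δρ = 0, i.e. −α(T_deep − T_surf′) + β(S_deep − S_surf) = 0.
T_surf′ = T_deep − (β/α)·ΔS = 11.4 − (7.2 × 10⁻⁴/2.3 × 10⁻⁴)·(-0.53) = 13.0591 °C.
Cooling required: 14.0 − (13.0591) = 0.9409 °C.

0.94 °C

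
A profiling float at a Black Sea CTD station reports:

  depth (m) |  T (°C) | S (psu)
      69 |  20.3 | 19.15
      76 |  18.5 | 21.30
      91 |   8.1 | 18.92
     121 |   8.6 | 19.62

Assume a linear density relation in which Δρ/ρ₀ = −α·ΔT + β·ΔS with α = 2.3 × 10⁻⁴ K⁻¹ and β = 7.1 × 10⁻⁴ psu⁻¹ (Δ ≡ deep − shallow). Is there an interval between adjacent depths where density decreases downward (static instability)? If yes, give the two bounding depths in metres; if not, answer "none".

none

Evaluate Δρ/ρ₀ = −αΔT + βΔS across each adjacent pair:
  69–76 m: −αΔT+βΔS = −(2.3 × 10⁻⁴)(-1.8)+(7.1 × 10⁻⁴)(+2.15) = 1.9 × 10⁻³ → stable
  76–91 m: −αΔT+βΔS = −(2.3 × 10⁻⁴)(-10.4)+(7.1 × 10⁻⁴)(-2.38) = 7.0 × 10⁻⁴ → stable
  91–121 m: −αΔT+βΔS = −(2.3 × 10⁻⁴)(+0.5)+(7.1 × 10⁻⁴)(+0.70) = 3.8 × 10⁻⁴ → stable
Every interval has Δρ > 0: the column is stably stratified throughout.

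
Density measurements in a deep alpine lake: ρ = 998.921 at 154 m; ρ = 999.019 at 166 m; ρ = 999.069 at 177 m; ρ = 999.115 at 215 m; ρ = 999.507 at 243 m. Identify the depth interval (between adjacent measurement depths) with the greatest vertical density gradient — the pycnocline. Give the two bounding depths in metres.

Compute the density gradient over each adjacent pair:
  154–166 m: Δρ/Δz = 0.098/12 = 8.2 × 10⁻³ kg m⁻⁴
  166–177 m: Δρ/Δz = 0.050/11 = 4.5 × 10⁻³ kg m⁻⁴
  177–215 m: Δρ/Δz = 0.046/38 = 1.2 × 10⁻³ kg m⁻⁴
  215–243 m: Δρ/Δz = 0.392/28 = 0.014 kg m⁻⁴
The largest gradient is in the 215–243 m interval — the pycnocline.

215–243 m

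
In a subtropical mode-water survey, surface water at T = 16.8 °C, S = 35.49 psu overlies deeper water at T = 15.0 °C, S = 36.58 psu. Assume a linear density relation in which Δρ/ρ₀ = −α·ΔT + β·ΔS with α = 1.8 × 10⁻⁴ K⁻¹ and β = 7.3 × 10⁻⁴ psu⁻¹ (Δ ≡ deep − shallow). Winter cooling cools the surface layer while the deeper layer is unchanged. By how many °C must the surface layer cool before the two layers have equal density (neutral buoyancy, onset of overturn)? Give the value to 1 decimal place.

6.2 °C

Neutral buoyancy requires Δρ = 0, i.e. −α(T_deep − T_surf′) + β(S_deep − S_surf) = 0.
T_surf′ = T_deep − (β/α)·ΔS = 15.0 − (7.3 × 10⁻⁴/1.8 × 10⁻⁴)·(+1.09) = 10.579 °C.
Cooling required: 16.8 − (10.579) = 6.221 °C.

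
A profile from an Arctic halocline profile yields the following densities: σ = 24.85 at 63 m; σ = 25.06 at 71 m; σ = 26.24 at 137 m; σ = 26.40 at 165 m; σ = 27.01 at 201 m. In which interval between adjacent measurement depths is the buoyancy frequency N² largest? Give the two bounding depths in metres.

63–71 m

Compute the density gradient over each adjacent pair:
  63–71 m: Δρ/Δz = 0.21/8 = 0.026 kg m⁻⁴
  71–137 m: Δρ/Δz = 1.18/66 = 0.018 kg m⁻⁴
  137–165 m: Δρ/Δz = 0.16/28 = 5.7 × 10⁻³ kg m⁻⁴
  165–201 m: Δρ/Δz = 0.61/36 = 0.017 kg m⁻⁴
The largest gradient is in the 63–71 m interval — the pycnocline.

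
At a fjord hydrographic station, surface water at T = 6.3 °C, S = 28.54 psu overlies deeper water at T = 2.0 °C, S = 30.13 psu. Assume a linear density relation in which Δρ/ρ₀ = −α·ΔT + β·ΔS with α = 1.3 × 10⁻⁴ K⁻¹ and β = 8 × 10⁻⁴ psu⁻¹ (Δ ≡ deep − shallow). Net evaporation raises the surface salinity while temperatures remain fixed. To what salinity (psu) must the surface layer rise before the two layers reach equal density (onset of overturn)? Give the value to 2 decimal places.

30.83 psu

Neutral buoyancy requires −α(T_deep − T_surf) + β(S_deep − S_surf′) = 0.
S_surf′ = S_deep − (α/β)·ΔT = 30.13 − (1.3 × 10⁻⁴/8 × 10⁻⁴)·(-4.3) = 30.8287 psu.
Increase required: 30.8287 − 28.54 = 2.2887 psu.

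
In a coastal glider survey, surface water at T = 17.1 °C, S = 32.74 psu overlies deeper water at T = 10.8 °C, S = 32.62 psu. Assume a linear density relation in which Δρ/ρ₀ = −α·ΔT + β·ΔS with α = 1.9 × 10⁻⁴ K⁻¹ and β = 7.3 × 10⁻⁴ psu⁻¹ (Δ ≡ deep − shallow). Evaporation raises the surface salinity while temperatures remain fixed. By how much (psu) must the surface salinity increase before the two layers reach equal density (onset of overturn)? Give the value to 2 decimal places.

1.52 psu

Neutral buoyancy requires −α(T_deep − T_surf) + β(S_deep − S_surf′) = 0.
S_surf′ = S_deep − (α/β)·ΔT = 32.62 − (1.9 × 10⁻⁴/7.3 × 10⁻⁴)·(-6.3) = 34.2597 psu.
Increase required: 34.2597 − 32.74 = 1.5197 psu.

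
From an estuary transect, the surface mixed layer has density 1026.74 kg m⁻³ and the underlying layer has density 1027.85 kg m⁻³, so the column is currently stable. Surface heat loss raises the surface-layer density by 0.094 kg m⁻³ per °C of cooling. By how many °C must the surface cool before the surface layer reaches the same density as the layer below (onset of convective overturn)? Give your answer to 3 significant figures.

Density deficit of the surface layer: 1027.85 − 1026.74 = 1.11 kg m⁻³.
Required change = 1.11 / 0.094 = 11.8 °C.

11.8 °C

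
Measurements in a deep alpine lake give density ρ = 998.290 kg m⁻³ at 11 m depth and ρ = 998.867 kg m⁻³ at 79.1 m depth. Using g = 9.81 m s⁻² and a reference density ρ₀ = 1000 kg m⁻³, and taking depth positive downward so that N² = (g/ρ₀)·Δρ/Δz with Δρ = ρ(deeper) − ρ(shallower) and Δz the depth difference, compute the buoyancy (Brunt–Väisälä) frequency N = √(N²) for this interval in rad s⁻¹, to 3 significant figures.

Δρ = 998.867 − 998.290 = 0.577 kg m⁻³ over Δz = 79.1 − 11 = 68.1 m.
N² = (9.81/1000) × (0.577/68.1) = 8.3119 × 10⁻⁵ s⁻².
N = √(8.3119 × 10⁻⁵) = 9.1170 × 10⁻³ rad s⁻¹ ≈ 9.12 × 10⁻³ rad s⁻¹.

9.12 × 10⁻³ rad s⁻¹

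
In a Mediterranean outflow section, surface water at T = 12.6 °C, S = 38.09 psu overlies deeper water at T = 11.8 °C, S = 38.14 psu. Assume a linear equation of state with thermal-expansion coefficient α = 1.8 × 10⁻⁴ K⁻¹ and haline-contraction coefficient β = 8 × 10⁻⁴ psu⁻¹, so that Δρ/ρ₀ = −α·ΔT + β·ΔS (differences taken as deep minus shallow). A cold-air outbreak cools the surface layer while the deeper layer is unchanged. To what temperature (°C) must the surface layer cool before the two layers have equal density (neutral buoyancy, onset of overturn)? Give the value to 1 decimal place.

Neutral buoyancy requires Δρ = 0, i.e. −α(T_deep − T_surf′) + β(S_deep − S_surf) = 0.
T_surf′ = T_deep − (β/α)·ΔS = 11.8 − (8 × 10⁻⁴/1.8 × 10⁻⁴)·(+0.05) = 11.578 °C.
Cooling required: 12.6 − (11.578) = 1.022 °C.

11.6 °C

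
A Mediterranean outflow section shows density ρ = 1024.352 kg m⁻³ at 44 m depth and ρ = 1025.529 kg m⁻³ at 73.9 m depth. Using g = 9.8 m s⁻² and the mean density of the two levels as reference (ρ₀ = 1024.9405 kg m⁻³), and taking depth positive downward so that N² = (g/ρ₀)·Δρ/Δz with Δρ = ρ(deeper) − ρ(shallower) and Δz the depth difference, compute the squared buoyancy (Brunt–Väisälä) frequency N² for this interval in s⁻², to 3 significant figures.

3.76 × 10⁻⁴ s⁻²

Δρ = 1025.529 − 1024.352 = 1.177 kg m⁻³ over Δz = 73.9 − 44 = 29.9 m.
N² = (9.8/1024.9405) × (1.177/29.9) = 3.7639 × 10⁻⁴ s⁻² ≈ 3.76 × 10⁻⁴ s⁻².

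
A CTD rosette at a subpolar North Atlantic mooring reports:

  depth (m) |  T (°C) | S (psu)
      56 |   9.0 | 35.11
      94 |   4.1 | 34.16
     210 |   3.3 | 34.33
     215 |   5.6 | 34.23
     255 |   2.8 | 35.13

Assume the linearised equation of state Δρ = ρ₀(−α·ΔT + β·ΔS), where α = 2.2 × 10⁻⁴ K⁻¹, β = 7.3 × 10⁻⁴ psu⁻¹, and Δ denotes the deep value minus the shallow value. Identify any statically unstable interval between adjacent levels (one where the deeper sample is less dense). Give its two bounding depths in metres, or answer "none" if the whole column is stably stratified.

210–215 m

Evaluate Δρ/ρ₀ = −αΔT + βΔS across each adjacent pair:
  56–94 m: −αΔT+βΔS = −(2.2 × 10⁻⁴)(-4.9)+(7.3 × 10⁻⁴)(-0.95) = 3.8 × 10⁻⁴ → stable
  94–210 m: −αΔT+βΔS = −(2.2 × 10⁻⁴)(-0.8)+(7.3 × 10⁻⁴)(+0.17) = 3.0 × 10⁻⁴ → stable
  210–215 m: −αΔT+βΔS = −(2.2 × 10⁻⁴)(+2.3)+(7.3 × 10⁻⁴)(-0.10) = -5.8 × 10⁻⁴ → UNSTABLE
  215–255 m: −αΔT+βΔS = −(2.2 × 10⁻⁴)(-2.8)+(7.3 × 10⁻⁴)(+0.90) = 1.3 × 10⁻³ → stable
The 210–215 m interval has Δρ < 0: lighter water underlies denser water.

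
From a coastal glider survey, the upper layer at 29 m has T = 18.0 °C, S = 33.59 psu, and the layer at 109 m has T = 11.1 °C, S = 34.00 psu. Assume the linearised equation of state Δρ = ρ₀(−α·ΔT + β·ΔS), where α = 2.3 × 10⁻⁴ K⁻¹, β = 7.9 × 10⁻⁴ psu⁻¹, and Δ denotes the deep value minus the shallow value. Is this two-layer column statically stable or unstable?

stable

ΔT = 11.1 − 18.0 = -6.9 K and ΔS = 34.00 − 33.59 = +0.41 psu (deep − shallow).
−αΔT = 1.587 × 10⁻³; βΔS = 3.239 × 10⁻⁴; sum Δρ/ρ₀ = 1.9109 × 10⁻³.
Δρ/ρ₀ > 0, so Δρ > 0: deeper water is denser → statically stable.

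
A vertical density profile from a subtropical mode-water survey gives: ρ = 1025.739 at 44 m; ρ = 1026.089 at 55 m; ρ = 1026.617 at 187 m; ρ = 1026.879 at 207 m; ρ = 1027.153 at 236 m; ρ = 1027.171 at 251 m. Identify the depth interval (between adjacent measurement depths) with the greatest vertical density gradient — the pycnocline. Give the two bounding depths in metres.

Compute the density gradient over each adjacent pair:
  44–55 m: Δρ/Δz = 0.350/11 = 0.032 kg m⁻⁴
  55–187 m: Δρ/Δz = 0.528/132 = 4.0 × 10⁻³ kg m⁻⁴
  187–207 m: Δρ/Δz = 0.262/20 = 0.013 kg m⁻⁴
  207–236 m: Δρ/Δz = 0.274/29 = 9.4 × 10⁻³ kg m⁻⁴
  236–251 m: Δρ/Δz = 0.018/15 = 1.2 × 10⁻³ kg m⁻⁴
The largest gradient is in the 44–55 m interval — the pycnocline.

44–55 m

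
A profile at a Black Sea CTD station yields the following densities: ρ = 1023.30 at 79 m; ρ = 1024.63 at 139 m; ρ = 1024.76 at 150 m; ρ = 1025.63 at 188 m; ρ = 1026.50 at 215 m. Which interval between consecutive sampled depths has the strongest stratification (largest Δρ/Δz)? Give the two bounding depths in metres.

Compute the density gradient over each adjacent pair:
  79–139 m: Δρ/Δz = 1.33/60 = 0.022 kg m⁻⁴
  139–150 m: Δρ/Δz = 0.13/11 = 0.012 kg m⁻⁴
  150–188 m: Δρ/Δz = 0.87/38 = 0.023 kg m⁻⁴
  188–215 m: Δρ/Δz = 0.87/27 = 0.032 kg m⁻⁴
The largest gradient is in the 188–215 m interval — the pycnocline.

188–215 m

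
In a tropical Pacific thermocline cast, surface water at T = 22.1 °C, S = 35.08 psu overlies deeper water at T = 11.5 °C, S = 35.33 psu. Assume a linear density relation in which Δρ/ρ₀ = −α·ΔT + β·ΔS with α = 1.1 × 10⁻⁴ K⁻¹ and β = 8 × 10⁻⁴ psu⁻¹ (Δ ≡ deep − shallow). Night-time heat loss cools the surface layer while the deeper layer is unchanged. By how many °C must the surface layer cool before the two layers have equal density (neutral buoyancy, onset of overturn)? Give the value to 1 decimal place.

Neutral buoyancy requires Δρ = 0, i.e. −α(T_deep − T_surf′) + β(S_deep − S_surf) = 0.
T_surf′ = T_deep − (β/α)·ΔS = 11.5 − (8 × 10⁻⁴/1.1 × 10⁻⁴)·(+0.25) = 9.682 °C.
Cooling required: 22.1 − (9.682) = 12.418 °C.

12.4 °C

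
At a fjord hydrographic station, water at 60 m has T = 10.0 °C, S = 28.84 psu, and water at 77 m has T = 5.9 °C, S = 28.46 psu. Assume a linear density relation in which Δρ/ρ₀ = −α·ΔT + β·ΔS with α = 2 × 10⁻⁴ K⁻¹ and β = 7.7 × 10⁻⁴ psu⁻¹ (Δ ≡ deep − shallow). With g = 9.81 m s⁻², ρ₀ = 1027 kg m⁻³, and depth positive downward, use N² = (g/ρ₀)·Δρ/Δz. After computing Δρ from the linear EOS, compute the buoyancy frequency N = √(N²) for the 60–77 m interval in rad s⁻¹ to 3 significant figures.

ΔT = -4.1 K, ΔS = -0.38 psu (deep − shallow).
Δρ/ρ₀ = −αΔT + βΔS = 8.20 × 10⁻⁴ − 2.926 × 10⁻⁴ = 5.274 × 10⁻⁴, so Δρ ≈ 0.5416 kg m⁻³.
N² = (g/ρ₀)·Δρ/Δz = g·(Δρ/ρ₀)/Δz = 9.81 × 5.274 × 10⁻⁴ / 17 = 3.0434 × 10⁻⁴ s⁻².
N = √(3.0434 × 10⁻⁴) = 0.017445 rad s⁻¹ ≈ 0.0174 rad s⁻¹.

0.0174 rad s⁻¹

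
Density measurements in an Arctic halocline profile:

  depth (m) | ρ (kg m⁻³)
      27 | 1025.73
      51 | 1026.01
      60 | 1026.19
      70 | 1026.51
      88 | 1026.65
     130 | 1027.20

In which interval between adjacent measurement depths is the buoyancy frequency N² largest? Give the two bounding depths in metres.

Compute the density gradient over each adjacent pair:
  27–51 m: Δρ/Δz = 0.28/24 = 0.012 kg m⁻⁴
  51–60 m: Δρ/Δz = 0.18/9 = 0.020 kg m⁻⁴
  60–70 m: Δρ/Δz = 0.32/10 = 0.032 kg m⁻⁴
  70–88 m: Δρ/Δz = 0.14/18 = 7.8 × 10⁻³ kg m⁻⁴
  88–130 m: Δρ/Δz = 0.55/42 = 0.013 kg m⁻⁴
The largest gradient is in the 60–70 m interval — the pycnocline.

60–70 m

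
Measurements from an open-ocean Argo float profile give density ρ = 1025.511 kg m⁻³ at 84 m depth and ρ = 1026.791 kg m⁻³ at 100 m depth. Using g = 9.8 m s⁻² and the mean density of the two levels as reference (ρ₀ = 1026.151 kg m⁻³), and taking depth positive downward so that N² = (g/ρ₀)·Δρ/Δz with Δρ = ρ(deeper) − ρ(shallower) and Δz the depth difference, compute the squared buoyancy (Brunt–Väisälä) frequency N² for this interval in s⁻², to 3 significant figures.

7.64 × 10⁻⁴ s⁻²

Δρ = 1026.791 − 1025.511 = 1.280 kg m⁻³ over Δz = 100 − 84 = 16 m.
N² = (9.8/1026.151) × (1.280/16) = 7.6402 × 10⁻⁴ s⁻² ≈ 7.64 × 10⁻⁴ s⁻².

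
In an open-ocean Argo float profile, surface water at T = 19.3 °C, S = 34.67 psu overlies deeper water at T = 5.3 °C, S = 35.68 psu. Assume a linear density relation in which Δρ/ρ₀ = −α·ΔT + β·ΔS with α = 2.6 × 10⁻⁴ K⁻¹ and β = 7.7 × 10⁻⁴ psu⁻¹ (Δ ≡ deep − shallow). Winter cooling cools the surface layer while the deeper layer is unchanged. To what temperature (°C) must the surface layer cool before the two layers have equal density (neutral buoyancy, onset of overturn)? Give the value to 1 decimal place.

Neutral buoyancy requires Δρ = 0, i.e. −α(T_deep − T_surf′) + β(S_deep − S_surf) = 0.
T_surf′ = T_deep − (β/α)·ΔS = 5.3 − (7.7 × 10⁻⁴/2.6 × 10⁻⁴)·(+1.01) = 2.309 °C.
Cooling required: 19.3 − (2.309) = 16.991 °C.

2.3 °C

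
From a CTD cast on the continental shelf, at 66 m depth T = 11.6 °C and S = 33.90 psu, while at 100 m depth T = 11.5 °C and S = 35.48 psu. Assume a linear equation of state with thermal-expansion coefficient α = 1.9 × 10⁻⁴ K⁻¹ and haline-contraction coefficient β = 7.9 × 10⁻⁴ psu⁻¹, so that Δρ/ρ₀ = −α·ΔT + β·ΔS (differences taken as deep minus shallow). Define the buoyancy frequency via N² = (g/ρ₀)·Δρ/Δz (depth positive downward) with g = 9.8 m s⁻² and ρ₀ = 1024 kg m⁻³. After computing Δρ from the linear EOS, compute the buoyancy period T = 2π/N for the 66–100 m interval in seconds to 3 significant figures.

ΔT = -0.1 K, ΔS = +1.58 psu (deep − shallow).
Δρ/ρ₀ = −αΔT + βΔS = 1.90 × 10⁻⁵ + 1.2482 × 10⁻³ = 1.2672 × 10⁻³, so Δρ ≈ 1.298 kg m⁻³.
N² = (g/ρ₀)·Δρ/Δz = g·(Δρ/ρ₀)/Δz = 9.8 × 1.2672 × 10⁻³ / 34 = 3.6525 × 10⁻⁴ s⁻².
N = √(3.6525 × 10⁻⁴) = 0.019112 rad s⁻¹ → T = 2π/N = 328.76 s ≈ 329 s.

329 s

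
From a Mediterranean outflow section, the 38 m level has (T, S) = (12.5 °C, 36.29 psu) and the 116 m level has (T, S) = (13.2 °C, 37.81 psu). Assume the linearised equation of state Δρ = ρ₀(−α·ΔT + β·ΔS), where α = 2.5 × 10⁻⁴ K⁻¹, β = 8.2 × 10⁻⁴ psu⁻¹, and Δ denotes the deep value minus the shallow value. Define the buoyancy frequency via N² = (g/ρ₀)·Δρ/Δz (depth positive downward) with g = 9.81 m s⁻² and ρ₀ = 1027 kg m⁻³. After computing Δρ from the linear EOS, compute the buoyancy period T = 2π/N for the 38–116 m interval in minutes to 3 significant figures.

9.02 min

ΔT = +0.7 K, ΔS = +1.52 psu (deep − shallow).
Δρ/ρ₀ = −αΔT + βΔS = -1.75 × 10⁻⁴ + 1.2464 × 10⁻³ = 1.0714 × 10⁻³, so Δρ ≈ 1.100 kg m⁻³.
N² = (g/ρ₀)·Δρ/Δz = g·(Δρ/ρ₀)/Δz = 9.81 × 1.0714 × 10⁻³ / 78 = 1.3475 × 10⁻⁴ s⁻².
N = √(1.3475 × 10⁻⁴) = 0.011608 rad s⁻¹ → T = 2π/N = 541.28 s = 9.0213 min ≈ 9.02 min.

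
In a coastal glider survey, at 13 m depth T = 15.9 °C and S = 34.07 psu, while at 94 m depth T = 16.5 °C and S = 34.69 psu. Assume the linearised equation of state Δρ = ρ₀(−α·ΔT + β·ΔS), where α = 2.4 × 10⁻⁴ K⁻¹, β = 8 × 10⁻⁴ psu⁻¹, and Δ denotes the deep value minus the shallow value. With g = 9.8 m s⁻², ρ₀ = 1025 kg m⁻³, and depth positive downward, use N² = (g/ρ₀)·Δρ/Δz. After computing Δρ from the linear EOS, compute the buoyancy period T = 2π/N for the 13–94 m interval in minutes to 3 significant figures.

16.0 min

ΔT = +0.6 K, ΔS = +0.62 psu (deep − shallow).
Δρ/ρ₀ = −αΔT + βΔS = -1.44 × 10⁻⁴ + 4.96 × 10⁻⁴ = 3.52 × 10⁻⁴, so Δρ ≈ 0.3608 kg m⁻³.
N² = (g/ρ₀)·Δρ/Δz = g·(Δρ/ρ₀)/Δz = 9.8 × 3.52 × 10⁻⁴ / 81 = 4.2588 × 10⁻⁵ s⁻².
N = √(4.2588 × 10⁻⁵) = 6.5259 × 10⁻³ rad s⁻¹ → T = 2π/N = 962.81 s = 16.047 min ≈ 16.0 min.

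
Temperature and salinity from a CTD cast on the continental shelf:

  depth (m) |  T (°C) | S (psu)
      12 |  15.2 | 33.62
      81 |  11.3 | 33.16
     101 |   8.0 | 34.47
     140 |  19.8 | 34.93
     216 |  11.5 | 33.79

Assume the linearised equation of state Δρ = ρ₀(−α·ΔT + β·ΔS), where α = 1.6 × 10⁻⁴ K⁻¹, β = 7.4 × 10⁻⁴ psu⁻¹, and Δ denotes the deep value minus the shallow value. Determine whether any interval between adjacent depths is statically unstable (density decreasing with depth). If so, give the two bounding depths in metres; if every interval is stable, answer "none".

Evaluate Δρ/ρ₀ = −αΔT + βΔS across each adjacent pair:
  12–81 m: −αΔT+βΔS = −(1.6 × 10⁻⁴)(-3.9)+(7.4 × 10⁻⁴)(-0.46) = 2.8 × 10⁻⁴ → stable
  81–101 m: −αΔT+βΔS = −(1.6 × 10⁻⁴)(-3.3)+(7.4 × 10⁻⁴)(+1.31) = 1.5 × 10⁻³ → stable
  101–140 m: −αΔT+βΔS = −(1.6 × 10⁻⁴)(+11.8)+(7.4 × 10⁻⁴)(+0.46) = -1.5 × 10⁻³ → UNSTABLE
  140–216 m: −αΔT+βΔS = −(1.6 × 10⁻⁴)(-8.3)+(7.4 × 10⁻⁴)(-1.14) = 4.8 × 10⁻⁴ → stable
The 101–140 m interval has Δρ < 0: lighter water underlies denser water.

101–140 m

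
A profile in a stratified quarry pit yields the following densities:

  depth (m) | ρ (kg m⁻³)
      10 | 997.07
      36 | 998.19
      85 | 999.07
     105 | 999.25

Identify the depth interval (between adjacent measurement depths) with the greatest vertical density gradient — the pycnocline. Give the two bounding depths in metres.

Compute the density gradient over each adjacent pair:
  10–36 m: Δρ/Δz = 1.12/26 = 0.043 kg m⁻⁴
  36–85 m: Δρ/Δz = 0.88/49 = 0.018 kg m⁻⁴
  85–105 m: Δρ/Δz = 0.18/20 = 9.0 × 10⁻³ kg m⁻⁴
The largest gradient is in the 10–36 m interval — the pycnocline.

10–36 m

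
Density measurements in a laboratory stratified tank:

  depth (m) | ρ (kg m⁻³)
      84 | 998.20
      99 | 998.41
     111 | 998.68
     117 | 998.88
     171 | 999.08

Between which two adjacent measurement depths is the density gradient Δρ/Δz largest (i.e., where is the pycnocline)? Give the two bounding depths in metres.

Compute the density gradient over each adjacent pair:
  84–99 m: Δρ/Δz = 0.21/15 = 0.014 kg m⁻⁴
  99–111 m: Δρ/Δz = 0.27/12 = 0.023 kg m⁻⁴
  111–117 m: Δρ/Δz = 0.20/6 = 0.033 kg m⁻⁴
  117–171 m: Δρ/Δz = 0.20/54 = 3.7 × 10⁻³ kg m⁻⁴
The largest gradient is in the 111–117 m interval — the pycnocline.

111–117 m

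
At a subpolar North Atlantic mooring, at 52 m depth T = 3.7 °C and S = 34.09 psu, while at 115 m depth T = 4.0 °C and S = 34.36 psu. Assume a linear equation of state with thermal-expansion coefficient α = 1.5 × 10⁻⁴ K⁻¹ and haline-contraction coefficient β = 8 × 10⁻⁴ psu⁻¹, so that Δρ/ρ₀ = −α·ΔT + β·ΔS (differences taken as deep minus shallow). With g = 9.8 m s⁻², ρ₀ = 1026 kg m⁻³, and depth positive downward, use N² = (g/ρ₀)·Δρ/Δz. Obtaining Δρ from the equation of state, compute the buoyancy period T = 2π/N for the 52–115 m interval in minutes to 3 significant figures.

ΔT = +0.3 K, ΔS = +0.27 psu (deep − shallow).
Δρ/ρ₀ = −αΔT + βΔS = -4.50 × 10⁻⁵ + 2.16 × 10⁻⁴ = 1.71 × 10⁻⁴, so Δρ ≈ 0.1754 kg m⁻³.
N² = (g/ρ₀)·Δρ/Δz = g·(Δρ/ρ₀)/Δz = 9.8 × 1.71 × 10⁻⁴ / 63 = 2.6600 × 10⁻⁵ s⁻².
N = √(2.6600 × 10⁻⁵) = 5.1575 × 10⁻³ rad s⁻¹ → T = 2π/N = 1.2183 × 10³ s = 20.305 min ≈ 20.3 min.

20.3 min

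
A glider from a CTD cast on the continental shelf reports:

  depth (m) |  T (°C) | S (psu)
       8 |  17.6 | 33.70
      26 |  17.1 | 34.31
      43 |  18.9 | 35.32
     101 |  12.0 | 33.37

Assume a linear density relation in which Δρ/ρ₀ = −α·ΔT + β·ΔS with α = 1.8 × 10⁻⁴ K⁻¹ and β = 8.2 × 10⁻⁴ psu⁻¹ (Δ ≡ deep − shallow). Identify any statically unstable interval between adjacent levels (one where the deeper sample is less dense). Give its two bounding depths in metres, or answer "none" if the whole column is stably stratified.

43–101 m

Evaluate Δρ/ρ₀ = −αΔT + βΔS across each adjacent pair:
  8–26 m: −αΔT+βΔS = −(1.8 × 10⁻⁴)(-0.5)+(8.2 × 10⁻⁴)(+0.61) = 5.9 × 10⁻⁴ → stable
  26–43 m: −αΔT+βΔS = −(1.8 × 10⁻⁴)(+1.8)+(8.2 × 10⁻⁴)(+1.01) = 5.0 × 10⁻⁴ → stable
  43–101 m: −αΔT+βΔS = −(1.8 × 10⁻⁴)(-6.9)+(8.2 × 10⁻⁴)(-1.95) = -3.6 × 10⁻⁴ → UNSTABLE
The 43–101 m interval has Δρ < 0: lighter water underlies denser water.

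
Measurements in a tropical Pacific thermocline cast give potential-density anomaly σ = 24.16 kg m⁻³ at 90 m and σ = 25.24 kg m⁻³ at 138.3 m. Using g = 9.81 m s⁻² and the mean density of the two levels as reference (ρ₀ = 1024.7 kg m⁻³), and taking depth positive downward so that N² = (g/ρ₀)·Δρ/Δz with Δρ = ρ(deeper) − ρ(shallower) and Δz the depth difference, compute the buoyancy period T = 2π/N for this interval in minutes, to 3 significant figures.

Δρ = 1025.24 − 1024.16 = 1.08 kg m⁻³ over Δz = 138.3 − 90 = 48.3 m.
N² = (9.81/1024.7) × (1.08/48.3) = 2.1407 × 10⁻⁴ s⁻².
N = √(2.1407 × 10⁻⁴) = 0.014631 rad s⁻¹, so T = 2π/N = 429.44 s = 7.1573 min ≈ 7.16 min.
A positive N² confirms static stability across the interval.

7.16 min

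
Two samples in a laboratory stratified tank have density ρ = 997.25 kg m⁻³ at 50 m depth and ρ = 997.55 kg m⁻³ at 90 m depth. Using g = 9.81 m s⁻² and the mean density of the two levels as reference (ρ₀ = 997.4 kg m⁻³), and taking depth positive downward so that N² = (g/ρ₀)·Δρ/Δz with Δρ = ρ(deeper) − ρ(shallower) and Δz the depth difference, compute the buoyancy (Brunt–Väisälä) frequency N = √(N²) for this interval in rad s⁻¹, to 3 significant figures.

Δρ = 997.55 − 997.25 = 0.30 kg m⁻³ over Δz = 90 − 50 = 40 m.
N² = (9.81/997.4) × (0.30/40) = 7.3767 × 10⁻⁵ s⁻².
N = √(7.3767 × 10⁻⁵) = 8.5888 × 10⁻³ rad s⁻¹ ≈ 8.59 × 10⁻³ rad s⁻¹.

8.59 × 10⁻³ rad s⁻¹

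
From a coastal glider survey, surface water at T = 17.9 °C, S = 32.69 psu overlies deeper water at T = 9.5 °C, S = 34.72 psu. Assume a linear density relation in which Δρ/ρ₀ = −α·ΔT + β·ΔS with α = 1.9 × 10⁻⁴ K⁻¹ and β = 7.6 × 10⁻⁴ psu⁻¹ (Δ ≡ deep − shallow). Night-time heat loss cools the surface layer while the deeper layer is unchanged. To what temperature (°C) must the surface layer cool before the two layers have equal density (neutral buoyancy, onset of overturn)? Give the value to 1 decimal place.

Neutral buoyancy requires Δρ = 0, i.e. −α(T_deep − T_surf′) + β(S_deep − S_surf) = 0.
T_surf′ = T_deep − (β/α)·ΔS = 9.5 − (7.6 × 10⁻⁴/1.9 × 10⁻⁴)·(+2.03) = 1.380 °C.
Cooling required: 17.9 − (1.380) = 16.520 °C.

1.4 °C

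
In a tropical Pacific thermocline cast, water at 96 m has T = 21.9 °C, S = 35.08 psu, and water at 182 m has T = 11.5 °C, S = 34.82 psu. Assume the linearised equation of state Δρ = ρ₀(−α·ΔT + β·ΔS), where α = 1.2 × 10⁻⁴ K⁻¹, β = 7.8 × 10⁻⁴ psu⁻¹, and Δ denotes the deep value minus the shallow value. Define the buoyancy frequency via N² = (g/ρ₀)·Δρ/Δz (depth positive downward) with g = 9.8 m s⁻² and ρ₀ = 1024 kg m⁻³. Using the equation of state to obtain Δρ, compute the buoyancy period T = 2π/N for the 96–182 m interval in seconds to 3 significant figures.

576 s

ΔT = -10.4 K, ΔS = -0.26 psu (deep − shallow).
Δρ/ρ₀ = −αΔT + βΔS = 1.248 × 10⁻³ − 2.028 × 10⁻⁴ = 1.0452 × 10⁻³, so Δρ ≈ 1.070 kg m⁻³.
N² = (g/ρ₀)·Δρ/Δz = g·(Δρ/ρ₀)/Δz = 9.8 × 1.0452 × 10⁻³ / 86 = 1.1910 × 10⁻⁴ s⁻².
N = √(1.1910 × 10⁻⁴) = 0.010913 rad s⁻¹ → T = 2π/N = 575.75 s ≈ 576 s.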